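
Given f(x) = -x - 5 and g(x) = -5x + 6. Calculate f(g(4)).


g(4) = -14
f(-14) = 9

9


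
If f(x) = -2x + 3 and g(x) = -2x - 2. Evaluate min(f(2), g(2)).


f(2) = -1
g(2) = -6
min = -6

-6


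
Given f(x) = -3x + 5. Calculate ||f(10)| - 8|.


f(10) = -25
|-25| = 25
|25 - 8| = 17

17


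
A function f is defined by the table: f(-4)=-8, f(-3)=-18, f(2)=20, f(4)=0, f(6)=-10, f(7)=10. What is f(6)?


Reading from the table at x = 6

-10


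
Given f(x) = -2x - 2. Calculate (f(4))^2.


f(4) = -10
(-10)^2 = 100

100


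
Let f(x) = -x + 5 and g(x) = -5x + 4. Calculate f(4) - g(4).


f(4) = 1
g(4) = -16
Difference = 17

17


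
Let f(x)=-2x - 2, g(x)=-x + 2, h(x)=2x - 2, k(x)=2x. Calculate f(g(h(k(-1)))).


-18


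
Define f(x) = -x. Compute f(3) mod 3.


0


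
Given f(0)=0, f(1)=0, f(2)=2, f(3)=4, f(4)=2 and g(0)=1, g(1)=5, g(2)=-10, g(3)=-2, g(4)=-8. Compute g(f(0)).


f(0) = 0
g(0) = 1

1


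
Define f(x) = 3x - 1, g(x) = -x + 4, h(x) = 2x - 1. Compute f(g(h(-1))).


h(-1) = -3
g(-3) = 7
f(7) = 20

20


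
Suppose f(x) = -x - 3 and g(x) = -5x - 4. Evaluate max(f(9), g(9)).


f(9) = -12
g(9) = -49
max = -12

-12


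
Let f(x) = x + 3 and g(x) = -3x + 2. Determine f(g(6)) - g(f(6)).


f(g(6)) = -13
g(f(6)) = -25
Difference = 12

12


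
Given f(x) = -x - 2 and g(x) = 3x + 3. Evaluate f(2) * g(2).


f(2) = -4
g(2) = 9
Product = -36

-36


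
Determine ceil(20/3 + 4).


20/3 = 6.6667
6.6667 + 4 = 10.6667
ceil(10.6667) = 11

11


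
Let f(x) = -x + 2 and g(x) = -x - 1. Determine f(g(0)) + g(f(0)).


f(g(0)) = 3
g(f(0)) = -3
Sum = 0

0


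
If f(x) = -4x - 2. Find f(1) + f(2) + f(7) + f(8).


f(1) = -6
f(2) = -10
f(7) = -30
f(8) = -34
Sum = -80

-80


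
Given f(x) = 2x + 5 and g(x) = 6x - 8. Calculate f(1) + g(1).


5


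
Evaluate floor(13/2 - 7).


13/2 = 6.5
6.5 - 7 = -0.5
floor(-0.5) = -1

-1


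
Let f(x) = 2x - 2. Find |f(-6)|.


f(-6) = -14
|-14| = 14

14


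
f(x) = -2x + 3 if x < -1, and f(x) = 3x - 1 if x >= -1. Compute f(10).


10 satisfies x >= -1
f(10) = 29

29


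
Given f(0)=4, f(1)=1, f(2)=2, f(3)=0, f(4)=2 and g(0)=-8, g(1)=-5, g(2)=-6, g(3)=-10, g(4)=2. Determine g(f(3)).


f(3) = 0
g(0) = -8

-8


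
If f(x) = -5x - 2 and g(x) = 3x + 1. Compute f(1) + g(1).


f(1) = -7
g(1) = 4
Sum = -3

-3


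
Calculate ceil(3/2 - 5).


3/2 = 1.5
1.5 - 5 = -3.5
ceil(-3.5) = -3

-3


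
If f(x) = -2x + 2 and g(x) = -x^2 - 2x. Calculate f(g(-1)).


g(-1) = 1
f(1) = 0

0


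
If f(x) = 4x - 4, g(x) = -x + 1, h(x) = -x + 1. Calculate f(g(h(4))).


h(4) = -3
g(-3) = 4
f(4) = 12

12


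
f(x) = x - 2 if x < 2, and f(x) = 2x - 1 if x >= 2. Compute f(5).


9


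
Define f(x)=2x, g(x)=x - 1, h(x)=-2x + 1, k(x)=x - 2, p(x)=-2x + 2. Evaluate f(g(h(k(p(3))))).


24


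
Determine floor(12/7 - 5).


12/7 = 1.7143
1.7143 - 5 = -3.2857
floor(-3.2857) = -4

-4


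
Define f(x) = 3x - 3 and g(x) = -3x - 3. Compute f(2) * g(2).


f(2) = 3
g(2) = -9
Product = -27

-27


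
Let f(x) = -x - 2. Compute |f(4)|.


f(4) = -6
|-6| = 6

6


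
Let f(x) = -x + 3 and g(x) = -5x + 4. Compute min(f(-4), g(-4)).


f(-4) = 7
g(-4) = 24
min = 7

7


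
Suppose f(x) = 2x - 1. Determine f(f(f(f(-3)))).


f(-3) = -7
f(-7) = -15
f(-15) = -31
f(-31) = -63

-63


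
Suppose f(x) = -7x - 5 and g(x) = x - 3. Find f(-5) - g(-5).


f(-5) = 30
g(-5) = -8
Difference = 38

38


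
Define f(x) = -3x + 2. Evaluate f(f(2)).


f(2) = -4
f(-4) = 14

14


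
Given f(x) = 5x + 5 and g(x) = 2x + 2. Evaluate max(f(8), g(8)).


45


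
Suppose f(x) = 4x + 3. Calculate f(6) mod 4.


3


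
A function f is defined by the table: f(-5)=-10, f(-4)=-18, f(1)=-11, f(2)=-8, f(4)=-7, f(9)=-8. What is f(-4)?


-18


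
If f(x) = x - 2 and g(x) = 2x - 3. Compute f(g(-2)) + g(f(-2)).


f(g(-2)) = -9
g(f(-2)) = -11
Sum = -20

-20


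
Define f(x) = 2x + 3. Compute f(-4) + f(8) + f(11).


39


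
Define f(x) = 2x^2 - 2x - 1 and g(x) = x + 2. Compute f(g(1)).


g(1) = 3
f(3) = 2*(3)^2 - 2*(3) - 1 = 11

11


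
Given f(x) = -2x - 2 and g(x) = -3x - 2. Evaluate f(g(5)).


g(5) = -17
f(-17) = 32

32


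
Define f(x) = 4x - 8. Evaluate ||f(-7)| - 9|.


27


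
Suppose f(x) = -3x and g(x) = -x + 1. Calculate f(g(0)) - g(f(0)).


f(g(0)) = -3
g(f(0)) = 1
Difference = -4

-4


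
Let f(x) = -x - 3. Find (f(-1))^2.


f(-1) = -2
(-2)^2 = 4

4


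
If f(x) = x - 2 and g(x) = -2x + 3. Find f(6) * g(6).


f(6) = 4
g(6) = -9
Product = -36

-36


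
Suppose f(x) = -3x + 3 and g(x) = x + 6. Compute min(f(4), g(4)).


f(4) = -9
g(4) = 10
min = -9

-9


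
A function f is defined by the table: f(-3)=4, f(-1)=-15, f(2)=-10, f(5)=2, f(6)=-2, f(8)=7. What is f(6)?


Reading from the table at x = 6

-2


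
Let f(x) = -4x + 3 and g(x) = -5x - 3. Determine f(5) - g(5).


f(5) = -17
g(5) = -28
Difference = 11

11


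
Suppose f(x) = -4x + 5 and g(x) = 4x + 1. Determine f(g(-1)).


g(-1) = -3
f(-3) = 17

17


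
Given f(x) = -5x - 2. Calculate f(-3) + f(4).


f(-3) = 13
f(4) = -22
Sum = -9

-9


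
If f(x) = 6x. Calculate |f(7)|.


42


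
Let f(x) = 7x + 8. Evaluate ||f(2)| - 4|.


f(2) = 22
|22| = 22
|22 - 4| = 18

18


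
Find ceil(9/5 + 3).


9/5 = 1.8
1.8 + 3 = 4.8
ceil(4.8) = 5

5


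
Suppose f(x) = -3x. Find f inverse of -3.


Solve -3x = -3
x = (-3) / (-3) = 1

1


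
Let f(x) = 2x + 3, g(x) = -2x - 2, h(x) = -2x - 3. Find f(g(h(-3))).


h(-3) = 3
g(3) = -8
f(-8) = -13

-13


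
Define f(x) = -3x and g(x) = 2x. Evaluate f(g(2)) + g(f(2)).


f(g(2)) = -12
g(f(2)) = -12
Sum = -24

-24


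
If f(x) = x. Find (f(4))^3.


f(4) = 4
(4)^3 = 64

64


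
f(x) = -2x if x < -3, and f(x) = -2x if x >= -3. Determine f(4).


4 satisfies x >= -3
f(4) = -8

-8


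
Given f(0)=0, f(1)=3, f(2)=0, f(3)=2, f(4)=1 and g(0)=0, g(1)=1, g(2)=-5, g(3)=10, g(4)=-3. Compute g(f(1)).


f(1) = 3
g(3) = 10

10


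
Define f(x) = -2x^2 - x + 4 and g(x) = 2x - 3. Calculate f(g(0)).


g(0) = -3
f(-3) = (-2)*(-3)^2 - 1*(-3) + 4 = -11

-11


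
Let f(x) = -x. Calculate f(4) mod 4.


f(4) = -4
-4 mod 4 = 0

0


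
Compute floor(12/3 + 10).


12/3 = 4
4 + 10 = 14
floor(14) = 14

14


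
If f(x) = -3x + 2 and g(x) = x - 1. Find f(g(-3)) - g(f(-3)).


f(g(-3)) = 14
g(f(-3)) = 10
Difference = 4

4


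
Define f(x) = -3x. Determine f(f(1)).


f(1) = -3
f(-3) = 9

9


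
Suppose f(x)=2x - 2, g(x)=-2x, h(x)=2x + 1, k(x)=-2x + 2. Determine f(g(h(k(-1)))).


k(-1) = 4
h(4) = 9
g(9) = -18
f(-18) = -38

-38


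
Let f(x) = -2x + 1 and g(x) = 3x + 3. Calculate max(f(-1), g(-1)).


f(-1) = 3
g(-1) = 0
max = 3

3


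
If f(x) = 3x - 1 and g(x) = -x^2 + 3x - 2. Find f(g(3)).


g(3) = -2
f(-2) = -7

-7


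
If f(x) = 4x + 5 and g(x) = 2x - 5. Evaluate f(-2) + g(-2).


f(-2) = -3
g(-2) = -9
Sum = -12

-12


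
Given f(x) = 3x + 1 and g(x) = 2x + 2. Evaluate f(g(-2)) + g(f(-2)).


f(g(-2)) = -5
g(f(-2)) = -8
Sum = -13

-13


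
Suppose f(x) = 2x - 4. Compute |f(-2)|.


f(-2) = -8
|-8| = 8

8


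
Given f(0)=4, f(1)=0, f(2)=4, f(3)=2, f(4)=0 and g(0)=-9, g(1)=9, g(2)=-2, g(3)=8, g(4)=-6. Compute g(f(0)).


-6


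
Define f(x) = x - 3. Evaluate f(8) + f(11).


f(8) = 5
f(11) = 8
Sum = 13

13


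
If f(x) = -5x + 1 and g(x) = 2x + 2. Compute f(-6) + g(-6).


f(-6) = 31
g(-6) = -10
Sum = 21

21


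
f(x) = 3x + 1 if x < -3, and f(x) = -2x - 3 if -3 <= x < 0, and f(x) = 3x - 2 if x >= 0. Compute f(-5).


-5 satisfies x < -3
f(-5) = -14

-14


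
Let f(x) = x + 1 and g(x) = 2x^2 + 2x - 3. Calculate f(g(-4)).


22


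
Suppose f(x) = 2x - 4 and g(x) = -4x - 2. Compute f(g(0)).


g(0) = -2
f(-2) = -8

-8


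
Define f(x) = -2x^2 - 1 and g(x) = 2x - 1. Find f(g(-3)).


g(-3) = -7
f(-7) = (-2)*(-7)^2 - 1 = -99

-99


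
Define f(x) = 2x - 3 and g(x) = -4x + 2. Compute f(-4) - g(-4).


f(-4) = -11
g(-4) = 18
Difference = -29

-29


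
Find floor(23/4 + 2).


23/4 = 5.75
5.75 + 2 = 7.75
floor(7.75) = 7

7


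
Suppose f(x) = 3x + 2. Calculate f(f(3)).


35


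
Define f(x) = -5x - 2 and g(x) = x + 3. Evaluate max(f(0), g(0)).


f(0) = -2
g(0) = 3
max = 3

3


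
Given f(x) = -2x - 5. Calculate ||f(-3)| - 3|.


f(-3) = 1
|1| = 1
|1 - 3| = 2

2


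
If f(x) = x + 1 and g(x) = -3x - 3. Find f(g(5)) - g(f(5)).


f(g(5)) = -17
g(f(5)) = -21
Difference = 4

4


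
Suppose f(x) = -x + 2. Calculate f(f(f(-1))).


f(-1) = 3
f(3) = -1
f(-1) = 3

3


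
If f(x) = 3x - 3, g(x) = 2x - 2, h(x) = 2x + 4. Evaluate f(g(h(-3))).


-21


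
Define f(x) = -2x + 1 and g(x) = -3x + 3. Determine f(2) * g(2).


f(2) = -3
g(2) = -3
Product = 9

9


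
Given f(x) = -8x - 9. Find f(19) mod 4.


f(19) = -161
-161 mod 4 = 3

3


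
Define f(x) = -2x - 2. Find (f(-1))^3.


f(-1) = 0
(0)^3 = 0

0


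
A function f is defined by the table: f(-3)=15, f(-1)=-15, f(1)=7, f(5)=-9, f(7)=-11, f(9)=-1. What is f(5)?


Reading from the table at x = 5

-9


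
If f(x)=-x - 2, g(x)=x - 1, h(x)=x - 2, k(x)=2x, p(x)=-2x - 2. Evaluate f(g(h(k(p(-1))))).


p(-1) = 0
k(0) = 0
h(0) = -2
g(-2) = -3
f(-3) = 1

1


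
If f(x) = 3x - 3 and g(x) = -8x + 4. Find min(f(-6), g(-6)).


f(-6) = -21
g(-6) = 52
min = -21

-21


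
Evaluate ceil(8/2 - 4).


8/2 = 4
4 - 4 = 0
ceil(0) = 0

0


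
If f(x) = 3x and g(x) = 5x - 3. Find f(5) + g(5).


f(5) = 15
g(5) = 22
Sum = 37

37


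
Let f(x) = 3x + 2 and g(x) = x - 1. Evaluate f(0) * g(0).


f(0) = 2
g(0) = -1
Product = -2

-2


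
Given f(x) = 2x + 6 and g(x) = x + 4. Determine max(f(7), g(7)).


f(7) = 20
g(7) = 11
max = 20

20


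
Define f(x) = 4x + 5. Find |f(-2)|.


f(-2) = -3
|-3| = 3

3


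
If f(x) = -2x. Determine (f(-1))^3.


8


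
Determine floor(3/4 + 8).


3/4 = 0.75
0.75 + 8 = 8.75
floor(8.75) = 8

8


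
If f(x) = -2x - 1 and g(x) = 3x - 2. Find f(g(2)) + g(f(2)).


f(g(2)) = -9
g(f(2)) = -17
Sum = -26

-26


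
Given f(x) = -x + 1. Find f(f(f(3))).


f(3) = -2
f(-2) = 3
f(3) = -2

-2


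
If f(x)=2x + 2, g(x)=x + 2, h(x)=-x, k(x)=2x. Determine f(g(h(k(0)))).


k(0) = 0
h(0) = 0
g(0) = 2
f(2) = 6

6


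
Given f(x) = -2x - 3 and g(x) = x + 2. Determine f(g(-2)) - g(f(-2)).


f(g(-2)) = -3
g(f(-2)) = 3
Difference = -6

-6


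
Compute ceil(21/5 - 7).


21/5 = 4.2
4.2 - 7 = -2.8
ceil(-2.8) = -2

-2


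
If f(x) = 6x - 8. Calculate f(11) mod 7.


f(11) = 58
58 mod 7 = 2

2


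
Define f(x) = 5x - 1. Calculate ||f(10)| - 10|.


f(10) = 49
|49| = 49
|49 - 10| = 39

39


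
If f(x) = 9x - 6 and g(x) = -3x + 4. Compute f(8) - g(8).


86


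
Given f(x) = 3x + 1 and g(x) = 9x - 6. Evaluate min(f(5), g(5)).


f(5) = 16
g(5) = 39
min = 16

16


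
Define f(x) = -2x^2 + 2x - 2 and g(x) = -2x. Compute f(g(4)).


-146


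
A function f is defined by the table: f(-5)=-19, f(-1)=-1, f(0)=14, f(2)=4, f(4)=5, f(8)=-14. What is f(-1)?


-1


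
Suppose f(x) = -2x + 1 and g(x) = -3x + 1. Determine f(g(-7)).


g(-7) = 22
f(22) = -43

-43


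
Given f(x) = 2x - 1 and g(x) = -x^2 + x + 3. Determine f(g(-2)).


g(-2) = -3
f(-3) = -7

-7


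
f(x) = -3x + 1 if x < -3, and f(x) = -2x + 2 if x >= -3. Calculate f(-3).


-3 satisfies x >= -3
f(-3) = 8

8


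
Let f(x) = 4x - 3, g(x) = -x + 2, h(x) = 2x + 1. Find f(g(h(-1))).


9


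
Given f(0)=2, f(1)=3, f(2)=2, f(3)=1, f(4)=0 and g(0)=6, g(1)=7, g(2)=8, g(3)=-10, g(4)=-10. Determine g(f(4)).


f(4) = 0
g(0) = 6

6


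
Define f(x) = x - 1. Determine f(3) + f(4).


f(3) = 2
f(4) = 3
Sum = 5

5


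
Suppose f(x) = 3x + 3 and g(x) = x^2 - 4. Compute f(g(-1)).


g(-1) = -3
f(-3) = -6

-6


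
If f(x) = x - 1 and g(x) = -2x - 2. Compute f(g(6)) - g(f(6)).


-3


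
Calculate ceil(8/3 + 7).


8/3 = 2.6667
2.6667 + 7 = 9.6667
ceil(9.6667) = 10

10


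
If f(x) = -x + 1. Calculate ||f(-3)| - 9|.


f(-3) = 4
|4| = 4
|4 - 9| = 5

5


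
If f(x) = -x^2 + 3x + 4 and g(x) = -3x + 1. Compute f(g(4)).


g(4) = -11
f(-11) = (-1)*(-11)^2 + 3*(-11) + 4 = -150

-150


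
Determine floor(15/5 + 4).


15/5 = 3
3 + 4 = 7
floor(7) = 7

7


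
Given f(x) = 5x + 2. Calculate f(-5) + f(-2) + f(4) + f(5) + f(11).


f(-5) = -23
f(-2) = -8
f(4) = 22
f(5) = 27
f(11) = 57
Sum = 75

75


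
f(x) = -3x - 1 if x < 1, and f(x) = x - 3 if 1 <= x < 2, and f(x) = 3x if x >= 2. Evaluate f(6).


18


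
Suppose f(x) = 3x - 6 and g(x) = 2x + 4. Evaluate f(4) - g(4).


-6


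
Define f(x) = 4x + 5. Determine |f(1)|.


9


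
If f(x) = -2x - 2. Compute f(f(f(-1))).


f(-1) = 0
f(0) = -2
f(-2) = 2

2


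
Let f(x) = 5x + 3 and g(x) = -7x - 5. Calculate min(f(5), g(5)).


f(5) = 28
g(5) = -40
min = -40

-40


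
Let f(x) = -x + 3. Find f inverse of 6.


Solve -x + 3 = 6
x = (6 - 3) / (-1) = -3

-3


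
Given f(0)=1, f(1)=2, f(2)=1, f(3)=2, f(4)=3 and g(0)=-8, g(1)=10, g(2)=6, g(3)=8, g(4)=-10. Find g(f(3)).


f(3) = 2
g(2) = 6

6


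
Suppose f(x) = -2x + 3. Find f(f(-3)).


f(-3) = 9
f(9) = -15

-15


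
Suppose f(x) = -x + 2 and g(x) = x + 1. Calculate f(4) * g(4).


f(4) = -2
g(4) = 5
Product = -10

-10


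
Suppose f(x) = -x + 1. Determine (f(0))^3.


f(0) = 1
(1)^3 = 1

1


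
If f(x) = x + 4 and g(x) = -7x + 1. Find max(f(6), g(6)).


f(6) = 10
g(6) = -41
max = 10

10


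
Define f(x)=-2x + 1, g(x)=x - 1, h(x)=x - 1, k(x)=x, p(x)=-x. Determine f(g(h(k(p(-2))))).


p(-2) = 2
k(2) = 2
h(2) = 1
g(1) = 0
f(0) = 1

1


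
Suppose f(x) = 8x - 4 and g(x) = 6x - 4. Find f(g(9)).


396


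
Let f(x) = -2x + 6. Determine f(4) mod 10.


f(4) = -2
-2 mod 10 = 8

8


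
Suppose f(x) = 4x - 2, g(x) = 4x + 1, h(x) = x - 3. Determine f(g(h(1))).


h(1) = -2
g(-2) = -7
f(-7) = -30

-30


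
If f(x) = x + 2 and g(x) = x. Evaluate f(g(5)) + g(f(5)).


f(g(5)) = 7
g(f(5)) = 7
Sum = 14

14


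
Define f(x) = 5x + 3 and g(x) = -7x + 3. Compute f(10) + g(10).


-14


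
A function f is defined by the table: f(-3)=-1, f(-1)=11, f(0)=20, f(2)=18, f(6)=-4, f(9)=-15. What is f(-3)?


Reading from the table at x = -3

-1


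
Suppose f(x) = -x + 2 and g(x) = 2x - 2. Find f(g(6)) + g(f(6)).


f(g(6)) = -8
g(f(6)) = -10
Sum = -18

-18


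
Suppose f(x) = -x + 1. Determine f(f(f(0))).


f(0) = 1
f(1) = 0
f(0) = 1

1


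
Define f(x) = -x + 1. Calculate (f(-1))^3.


f(-1) = 2
(2)^3 = 8

8


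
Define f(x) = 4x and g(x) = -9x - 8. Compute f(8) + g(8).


f(8) = 32
g(8) = -80
Sum = -48

-48


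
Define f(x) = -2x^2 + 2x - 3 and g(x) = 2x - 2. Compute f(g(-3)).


-147


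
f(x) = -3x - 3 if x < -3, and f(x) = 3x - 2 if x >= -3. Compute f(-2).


-2 satisfies x >= -3
f(-2) = -8

-8


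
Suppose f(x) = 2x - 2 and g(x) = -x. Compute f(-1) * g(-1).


f(-1) = -4
g(-1) = 1
Product = -4

-4


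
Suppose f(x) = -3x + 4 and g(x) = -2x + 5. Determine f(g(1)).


g(1) = 3
f(3) = -5

-5


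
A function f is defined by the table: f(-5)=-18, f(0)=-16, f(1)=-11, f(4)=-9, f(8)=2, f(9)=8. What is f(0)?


Reading from the table at x = 0

-16


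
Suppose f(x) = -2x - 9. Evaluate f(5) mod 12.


f(5) = -19
-19 mod 12 = 5

5


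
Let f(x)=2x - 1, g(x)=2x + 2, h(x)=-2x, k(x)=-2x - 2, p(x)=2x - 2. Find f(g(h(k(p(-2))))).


-77


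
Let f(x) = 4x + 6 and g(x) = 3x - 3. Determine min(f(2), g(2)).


f(2) = 14
g(2) = 3
min = 3

3


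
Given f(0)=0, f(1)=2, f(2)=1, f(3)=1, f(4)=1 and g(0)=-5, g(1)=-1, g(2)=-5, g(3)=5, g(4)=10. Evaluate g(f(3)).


f(3) = 1
g(1) = -1

-1


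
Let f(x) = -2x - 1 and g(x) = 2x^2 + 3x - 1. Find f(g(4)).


g(4) = 43
f(43) = -87

-87


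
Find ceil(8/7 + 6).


8/7 = 1.1429
1.1429 + 6 = 7.1429
ceil(7.1429) = 8

8


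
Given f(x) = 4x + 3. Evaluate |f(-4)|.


f(-4) = -13
|-13| = 13

13


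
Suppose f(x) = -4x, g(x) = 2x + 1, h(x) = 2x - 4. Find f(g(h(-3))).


h(-3) = -10
g(-10) = -19
f(-19) = 76

76


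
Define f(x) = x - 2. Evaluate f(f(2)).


f(2) = 0
f(0) = -2

-2


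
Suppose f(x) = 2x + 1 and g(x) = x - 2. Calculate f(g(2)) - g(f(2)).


f(g(2)) = 1
g(f(2)) = 3
Difference = -2

-2


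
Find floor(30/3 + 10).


20


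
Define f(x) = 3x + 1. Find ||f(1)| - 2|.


f(1) = 4
|4| = 4
|4 - 2| = 2

2


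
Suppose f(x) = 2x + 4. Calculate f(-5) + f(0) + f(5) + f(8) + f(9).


54


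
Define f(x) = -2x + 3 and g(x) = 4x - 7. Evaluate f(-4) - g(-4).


34


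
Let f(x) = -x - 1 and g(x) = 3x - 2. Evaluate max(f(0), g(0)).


f(0) = -1
g(0) = -2
max = -1

-1


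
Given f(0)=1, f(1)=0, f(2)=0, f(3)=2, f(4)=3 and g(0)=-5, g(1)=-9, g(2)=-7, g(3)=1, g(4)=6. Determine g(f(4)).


f(4) = 3
g(3) = 1

1


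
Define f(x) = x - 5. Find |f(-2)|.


f(-2) = -7
|-7| = 7

7


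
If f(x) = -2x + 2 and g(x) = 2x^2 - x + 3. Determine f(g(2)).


g(2) = 9
f(9) = -16

-16


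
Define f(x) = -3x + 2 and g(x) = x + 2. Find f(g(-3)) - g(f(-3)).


f(g(-3)) = 5
g(f(-3)) = 13
Difference = -8

-8


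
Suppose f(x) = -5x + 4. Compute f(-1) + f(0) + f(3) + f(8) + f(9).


f(-1) = 9
f(0) = 4
f(3) = -11
f(8) = -36
f(9) = -41
Sum = -75

-75


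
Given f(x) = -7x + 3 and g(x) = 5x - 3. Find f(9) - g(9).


f(9) = -60
g(9) = 42
Difference = -102

-102


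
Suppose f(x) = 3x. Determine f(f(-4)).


f(-4) = -12
f(-12) = -36

-36


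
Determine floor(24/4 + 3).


9


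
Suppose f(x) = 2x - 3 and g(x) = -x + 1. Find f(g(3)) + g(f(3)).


-9


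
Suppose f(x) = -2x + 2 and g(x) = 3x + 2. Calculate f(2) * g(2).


f(2) = -2
g(2) = 8
Product = -16

-16


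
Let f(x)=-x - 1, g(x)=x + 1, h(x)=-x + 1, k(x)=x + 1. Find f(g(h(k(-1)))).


k(-1) = 0
h(0) = 1
g(1) = 2
f(2) = -3

-3


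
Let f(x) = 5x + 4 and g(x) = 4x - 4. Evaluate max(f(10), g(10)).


f(10) = 54
g(10) = 36
max = 54

54


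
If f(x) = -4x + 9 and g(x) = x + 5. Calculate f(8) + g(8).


f(8) = -23
g(8) = 13
Sum = -10

-10


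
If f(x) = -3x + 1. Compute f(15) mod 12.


4


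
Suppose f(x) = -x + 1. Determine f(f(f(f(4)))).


f(4) = -3
f(-3) = 4
f(4) = -3
f(-3) = 4

4


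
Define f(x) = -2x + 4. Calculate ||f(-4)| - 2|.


f(-4) = 12
|12| = 12
|12 - 2| = 10

10


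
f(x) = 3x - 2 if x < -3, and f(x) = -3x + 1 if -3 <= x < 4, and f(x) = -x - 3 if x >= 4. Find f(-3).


-3 satisfies -3 <= x < 4
f(-3) = 10

10


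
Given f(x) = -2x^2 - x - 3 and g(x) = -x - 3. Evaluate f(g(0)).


g(0) = -3
f(-3) = (-2)*(-3)^2 - 1*(-3) - 3 = -18

-18


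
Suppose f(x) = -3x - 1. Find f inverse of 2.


Solve -3x - 1 = 2
x = (2 + 1) / (-3) = -1

-1


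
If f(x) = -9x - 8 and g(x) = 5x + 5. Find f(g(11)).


g(11) = 60
f(60) = -548

-548


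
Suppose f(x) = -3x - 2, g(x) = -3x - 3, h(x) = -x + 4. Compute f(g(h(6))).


h(6) = -2
g(-2) = 3
f(3) = -11

-11


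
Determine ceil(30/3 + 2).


30/3 = 10
10 + 2 = 12
ceil(12) = 12

12


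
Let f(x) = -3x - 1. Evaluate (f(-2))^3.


f(-2) = 5
(5)^3 = 125

125


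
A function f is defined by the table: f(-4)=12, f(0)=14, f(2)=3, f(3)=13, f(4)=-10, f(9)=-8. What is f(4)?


Reading from the table at x = 4

-10


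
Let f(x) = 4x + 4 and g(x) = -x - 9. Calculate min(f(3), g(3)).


f(3) = 16
g(3) = -12
min = -12

-12


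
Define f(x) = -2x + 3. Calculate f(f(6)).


f(6) = -9
f(-9) = 21

21


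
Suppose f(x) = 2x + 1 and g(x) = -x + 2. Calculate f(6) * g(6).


-52


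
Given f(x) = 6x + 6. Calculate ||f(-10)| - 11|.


f(-10) = -54
|-54| = 54
|54 - 11| = 43

43


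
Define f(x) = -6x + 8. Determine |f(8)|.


f(8) = -40
|-40| = 40

40


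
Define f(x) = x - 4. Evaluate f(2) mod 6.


f(2) = -2
-2 mod 6 = 4

4


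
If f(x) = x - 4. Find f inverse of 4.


Solve x - 4 = 4
x = (4 + 4) / 1 = 8

8


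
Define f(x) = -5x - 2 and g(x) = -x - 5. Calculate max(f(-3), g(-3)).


f(-3) = 13
g(-3) = -2
max = 13

13


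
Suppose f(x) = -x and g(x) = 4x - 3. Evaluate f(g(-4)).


19


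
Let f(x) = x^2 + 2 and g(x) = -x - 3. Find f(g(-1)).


6


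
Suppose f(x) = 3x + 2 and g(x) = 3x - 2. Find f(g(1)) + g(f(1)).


f(g(1)) = 5
g(f(1)) = 13
Sum = 18

18


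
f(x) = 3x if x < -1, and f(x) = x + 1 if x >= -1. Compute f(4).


5


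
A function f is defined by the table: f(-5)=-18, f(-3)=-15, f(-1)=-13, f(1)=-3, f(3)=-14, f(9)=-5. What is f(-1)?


Reading from the table at x = -1

-13


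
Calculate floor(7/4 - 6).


-5


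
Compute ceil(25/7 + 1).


25/7 = 3.5714
3.5714 + 1 = 4.5714
ceil(4.5714) = 5

5


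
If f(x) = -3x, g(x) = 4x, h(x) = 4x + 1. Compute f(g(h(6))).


h(6) = 25
g(25) = 100
f(100) = -300

-300


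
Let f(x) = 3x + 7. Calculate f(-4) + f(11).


f(-4) = -5
f(11) = 40
Sum = 35

35


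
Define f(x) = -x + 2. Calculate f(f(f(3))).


f(3) = -1
f(-1) = 3
f(3) = -1

-1


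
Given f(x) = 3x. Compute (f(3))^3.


729


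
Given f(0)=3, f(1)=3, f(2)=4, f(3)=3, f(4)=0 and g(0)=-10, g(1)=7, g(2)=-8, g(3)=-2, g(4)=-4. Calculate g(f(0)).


f(0) = 3
g(3) = -2

-2


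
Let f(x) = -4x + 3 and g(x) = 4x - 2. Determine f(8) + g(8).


f(8) = -29
g(8) = 30
Sum = 1

1


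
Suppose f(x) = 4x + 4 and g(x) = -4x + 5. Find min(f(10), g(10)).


f(10) = 44
g(10) = -35
min = -35

-35


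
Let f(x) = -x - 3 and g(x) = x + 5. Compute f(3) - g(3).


f(3) = -6
g(3) = 8
Difference = -14

-14


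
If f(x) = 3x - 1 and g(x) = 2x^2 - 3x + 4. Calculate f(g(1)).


g(1) = 3
f(3) = 8

8


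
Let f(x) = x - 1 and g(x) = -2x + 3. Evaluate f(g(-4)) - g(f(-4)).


f(g(-4)) = 10
g(f(-4)) = 13
Difference = -3

-3


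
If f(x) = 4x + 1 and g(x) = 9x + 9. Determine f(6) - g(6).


f(6) = 25
g(6) = 63
Difference = -38

-38


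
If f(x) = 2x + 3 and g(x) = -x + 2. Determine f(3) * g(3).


f(3) = 9
g(3) = -1
Product = -9

-9


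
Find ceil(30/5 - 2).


4


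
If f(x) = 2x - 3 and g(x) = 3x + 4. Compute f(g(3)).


g(3) = 13
f(13) = 23

23


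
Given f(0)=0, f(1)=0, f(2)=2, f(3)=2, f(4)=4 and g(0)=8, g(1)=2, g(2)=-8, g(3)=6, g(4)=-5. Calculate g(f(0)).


f(0) = 0
g(0) = 8

8


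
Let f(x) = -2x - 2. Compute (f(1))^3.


f(1) = -4
(-4)^3 = -64

-64


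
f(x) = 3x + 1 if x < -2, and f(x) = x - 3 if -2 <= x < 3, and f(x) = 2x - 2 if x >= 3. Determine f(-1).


-1 satisfies -2 <= x < 3
f(-1) = -4

-4


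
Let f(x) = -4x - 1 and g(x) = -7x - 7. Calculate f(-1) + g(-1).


f(-1) = 3
g(-1) = 0
Sum = 3

3


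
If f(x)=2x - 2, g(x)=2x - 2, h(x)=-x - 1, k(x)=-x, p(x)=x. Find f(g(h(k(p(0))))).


p(0) = 0
k(0) = 0
h(0) = -1
g(-1) = -4
f(-4) = -10

-10


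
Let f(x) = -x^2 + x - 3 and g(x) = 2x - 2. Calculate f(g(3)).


g(3) = 4
f(4) = (-1)*(4)^2 + 1*(4) - 3 = -15

-15


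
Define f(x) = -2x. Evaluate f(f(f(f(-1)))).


f(-1) = 2
f(2) = -4
f(-4) = 8
f(8) = -16

-16


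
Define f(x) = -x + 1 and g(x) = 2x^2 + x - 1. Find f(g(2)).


g(2) = 9
f(9) = -8

-8


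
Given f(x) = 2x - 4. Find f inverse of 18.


11


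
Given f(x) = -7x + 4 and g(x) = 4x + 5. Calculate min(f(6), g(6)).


-38


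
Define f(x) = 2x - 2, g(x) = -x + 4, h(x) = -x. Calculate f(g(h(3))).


h(3) = -3
g(-3) = 7
f(7) = 12

12


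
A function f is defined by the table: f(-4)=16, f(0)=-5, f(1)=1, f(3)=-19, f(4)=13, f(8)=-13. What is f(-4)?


Reading from the table at x = -4

16


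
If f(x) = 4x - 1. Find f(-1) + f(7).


f(-1) = -5
f(7) = 27
Sum = 22

22


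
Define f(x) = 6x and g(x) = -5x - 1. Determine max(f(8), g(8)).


f(8) = 48
g(8) = -41
max = 48

48


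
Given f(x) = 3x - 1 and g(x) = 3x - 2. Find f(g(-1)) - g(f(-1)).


f(g(-1)) = -16
g(f(-1)) = -14
Difference = -2

-2


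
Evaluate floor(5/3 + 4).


5/3 = 1.6667
1.6667 + 4 = 5.6667
floor(5.6667) = 5

5


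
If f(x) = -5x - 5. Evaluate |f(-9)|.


f(-9) = 40
|40| = 40

40


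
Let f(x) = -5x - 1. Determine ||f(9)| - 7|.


f(9) = -46
|-46| = 46
|46 - 7| = 39

39


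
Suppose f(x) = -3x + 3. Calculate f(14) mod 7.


3


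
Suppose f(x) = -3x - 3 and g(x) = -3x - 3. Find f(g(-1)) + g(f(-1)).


f(g(-1)) = -3
g(f(-1)) = -3
Sum = -6

-6


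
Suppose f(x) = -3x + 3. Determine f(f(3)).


21


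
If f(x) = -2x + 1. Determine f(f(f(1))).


-5


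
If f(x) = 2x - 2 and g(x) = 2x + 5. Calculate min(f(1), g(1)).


f(1) = 0
g(1) = 7
min = 0

0


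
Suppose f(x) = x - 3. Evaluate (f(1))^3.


-8


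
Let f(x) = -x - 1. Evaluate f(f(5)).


f(5) = -6
f(-6) = 5

5


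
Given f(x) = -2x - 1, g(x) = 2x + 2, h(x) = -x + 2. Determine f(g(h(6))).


h(6) = -4
g(-4) = -6
f(-6) = 11

11


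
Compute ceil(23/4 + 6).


23/4 = 5.75
5.75 + 6 = 11.75
ceil(11.75) = 12

12


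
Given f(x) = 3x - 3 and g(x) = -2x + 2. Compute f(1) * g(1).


f(1) = 0
g(1) = 0
Product = 0

0


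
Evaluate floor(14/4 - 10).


-7


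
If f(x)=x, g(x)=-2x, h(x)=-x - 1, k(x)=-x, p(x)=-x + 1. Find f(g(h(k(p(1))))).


p(1) = 0
k(0) = 0
h(0) = -1
g(-1) = 2
f(2) = 2

2


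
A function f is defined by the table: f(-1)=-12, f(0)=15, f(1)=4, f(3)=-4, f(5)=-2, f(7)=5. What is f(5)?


Reading from the table at x = 5

-2


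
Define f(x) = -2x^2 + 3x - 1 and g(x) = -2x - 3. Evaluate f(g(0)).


g(0) = -3
f(-3) = (-2)*(-3)^2 + 3*(-3) - 1 = -28

-28


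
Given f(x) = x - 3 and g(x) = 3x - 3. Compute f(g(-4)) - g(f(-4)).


f(g(-4)) = -18
g(f(-4)) = -24
Difference = 6

6


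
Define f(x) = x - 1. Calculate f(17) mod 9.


f(17) = 16
16 mod 9 = 7

7


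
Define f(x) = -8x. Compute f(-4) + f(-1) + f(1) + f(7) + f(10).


f(-4) = 32
f(-1) = 8
f(1) = -8
f(7) = -56
f(10) = -80
Sum = -104

-104


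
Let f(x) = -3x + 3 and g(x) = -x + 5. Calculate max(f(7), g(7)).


f(7) = -18
g(7) = -2
max = -2

-2


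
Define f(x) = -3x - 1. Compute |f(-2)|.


f(-2) = 5
|5| = 5

5


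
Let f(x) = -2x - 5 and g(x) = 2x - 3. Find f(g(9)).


-35


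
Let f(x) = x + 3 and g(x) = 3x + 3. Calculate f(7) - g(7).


f(7) = 10
g(7) = 24
Difference = -14

-14


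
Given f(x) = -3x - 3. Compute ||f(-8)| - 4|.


f(-8) = 21
|21| = 21
|21 - 4| = 17

17


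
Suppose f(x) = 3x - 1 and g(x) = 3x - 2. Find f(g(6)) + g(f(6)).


f(g(6)) = 47
g(f(6)) = 49
Sum = 96

96


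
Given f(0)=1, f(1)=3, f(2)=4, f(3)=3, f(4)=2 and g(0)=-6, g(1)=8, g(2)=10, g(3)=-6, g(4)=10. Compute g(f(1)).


f(1) = 3
g(3) = -6

-6


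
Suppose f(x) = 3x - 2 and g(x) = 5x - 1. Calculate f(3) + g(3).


f(3) = 7
g(3) = 14
Sum = 21

21


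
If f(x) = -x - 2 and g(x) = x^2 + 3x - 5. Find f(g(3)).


g(3) = 13
f(13) = -15

-15


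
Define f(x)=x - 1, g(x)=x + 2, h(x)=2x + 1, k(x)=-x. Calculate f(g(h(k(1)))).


k(1) = -1
h(-1) = -1
g(-1) = 1
f(1) = 0

0


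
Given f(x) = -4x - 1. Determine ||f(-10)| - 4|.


35


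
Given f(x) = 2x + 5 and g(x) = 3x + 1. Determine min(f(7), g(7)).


f(7) = 19
g(7) = 22
min = 19

19


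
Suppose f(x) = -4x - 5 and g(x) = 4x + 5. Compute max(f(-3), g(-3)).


7


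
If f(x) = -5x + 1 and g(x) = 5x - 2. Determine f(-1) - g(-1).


13


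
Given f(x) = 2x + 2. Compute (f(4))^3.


f(4) = 10
(10)^3 = 1000

1000


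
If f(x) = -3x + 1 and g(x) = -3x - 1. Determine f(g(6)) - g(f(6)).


f(g(6)) = 58
g(f(6)) = 50
Difference = 8

8


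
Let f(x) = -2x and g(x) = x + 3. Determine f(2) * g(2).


f(2) = -4
g(2) = 5
Product = -20

-20


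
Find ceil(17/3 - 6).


17/3 = 5.6667
5.6667 - 6 = -0.3333
ceil(-0.3333) = 0

0


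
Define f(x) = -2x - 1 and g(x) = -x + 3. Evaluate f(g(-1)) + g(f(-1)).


f(g(-1)) = -9
g(f(-1)) = 2
Sum = -7

-7


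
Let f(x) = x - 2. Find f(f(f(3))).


f(3) = 1
f(1) = -1
f(-1) = -3

-3


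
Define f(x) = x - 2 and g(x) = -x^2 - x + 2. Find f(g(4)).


g(4) = -18
f(-18) = -20

-20


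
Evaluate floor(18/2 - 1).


18/2 = 9
9 - 1 = 8
floor(8) = 8

8


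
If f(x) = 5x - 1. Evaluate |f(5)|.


f(5) = 24
|24| = 24

24


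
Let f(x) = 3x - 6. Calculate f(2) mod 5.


f(2) = 0
0 mod 5 = 0

0


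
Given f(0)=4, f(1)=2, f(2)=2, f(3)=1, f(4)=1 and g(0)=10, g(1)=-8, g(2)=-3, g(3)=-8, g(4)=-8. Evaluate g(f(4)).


f(4) = 1
g(1) = -8

-8


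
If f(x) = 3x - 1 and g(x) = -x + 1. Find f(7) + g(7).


f(7) = 20
g(7) = -6
Sum = 14

14


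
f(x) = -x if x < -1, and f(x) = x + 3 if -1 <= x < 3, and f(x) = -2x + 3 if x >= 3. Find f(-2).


2


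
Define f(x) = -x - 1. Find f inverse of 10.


Solve -x - 1 = 10
x = (10 + 1) / (-1) = -11

-11


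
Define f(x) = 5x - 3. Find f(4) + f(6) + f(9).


f(4) = 17
f(6) = 27
f(9) = 42
Sum = 86

86


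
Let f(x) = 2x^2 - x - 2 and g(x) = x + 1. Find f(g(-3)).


8


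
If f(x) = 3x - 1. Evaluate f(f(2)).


14


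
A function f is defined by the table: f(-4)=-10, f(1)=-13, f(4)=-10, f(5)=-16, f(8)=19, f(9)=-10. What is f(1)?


-13


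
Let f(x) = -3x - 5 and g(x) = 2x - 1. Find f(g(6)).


g(6) = 11
f(11) = -38

-38


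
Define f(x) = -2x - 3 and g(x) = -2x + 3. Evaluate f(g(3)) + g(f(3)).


f(g(3)) = 3
g(f(3)) = 21
Sum = 24

24


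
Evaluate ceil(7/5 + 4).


7/5 = 1.4
1.4 + 4 = 5.4
ceil(5.4) = 6

6


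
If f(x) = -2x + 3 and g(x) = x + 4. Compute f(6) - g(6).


f(6) = -9
g(6) = 10
Difference = -19

-19


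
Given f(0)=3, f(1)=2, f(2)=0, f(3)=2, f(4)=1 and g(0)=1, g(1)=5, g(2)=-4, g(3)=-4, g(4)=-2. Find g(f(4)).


f(4) = 1
g(1) = 5

5


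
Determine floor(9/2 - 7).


9/2 = 4.5
4.5 - 7 = -2.5
floor(-2.5) = -3

-3


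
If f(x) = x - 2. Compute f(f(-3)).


-7


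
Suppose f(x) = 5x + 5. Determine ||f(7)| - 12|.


f(7) = 40
|40| = 40
|40 - 12| = 28

28


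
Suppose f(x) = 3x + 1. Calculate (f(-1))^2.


4


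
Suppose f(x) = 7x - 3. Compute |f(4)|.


f(4) = 25
|25| = 25

25


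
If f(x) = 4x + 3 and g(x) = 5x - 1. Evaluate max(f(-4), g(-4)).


f(-4) = -13
g(-4) = -21
max = -13

-13


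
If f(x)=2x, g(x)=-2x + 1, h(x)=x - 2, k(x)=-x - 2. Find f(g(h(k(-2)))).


k(-2) = 0
h(0) = -2
g(-2) = 5
f(5) = 10

10


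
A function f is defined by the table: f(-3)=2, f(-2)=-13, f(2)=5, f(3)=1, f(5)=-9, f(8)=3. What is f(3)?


Reading from the table at x = 3

1


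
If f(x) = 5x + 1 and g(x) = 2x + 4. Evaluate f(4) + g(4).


f(4) = 21
g(4) = 12
Sum = 33

33


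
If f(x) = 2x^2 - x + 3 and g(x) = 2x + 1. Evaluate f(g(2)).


g(2) = 5
f(5) = 2*(5)^2 - 1*(5) + 3 = 48

48


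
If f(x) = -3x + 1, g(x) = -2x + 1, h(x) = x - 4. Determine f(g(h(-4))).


h(-4) = -8
g(-8) = 17
f(17) = -50

-50


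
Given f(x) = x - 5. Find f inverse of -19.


Solve x - 5 = -19
x = (-19 + 5) / 1 = -14

-14


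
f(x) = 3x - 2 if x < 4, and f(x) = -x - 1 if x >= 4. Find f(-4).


-4 satisfies x < 4
f(-4) = -14

-14


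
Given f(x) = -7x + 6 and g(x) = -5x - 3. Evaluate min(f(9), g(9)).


f(9) = -57
g(9) = -48
min = -57

-57


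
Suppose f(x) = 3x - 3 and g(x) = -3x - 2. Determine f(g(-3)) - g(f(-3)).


f(g(-3)) = 18
g(f(-3)) = 34
Difference = -16

-16


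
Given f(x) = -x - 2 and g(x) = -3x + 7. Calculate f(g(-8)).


-33


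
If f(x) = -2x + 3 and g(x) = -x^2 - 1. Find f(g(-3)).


g(-3) = -10
f(-10) = 23

23


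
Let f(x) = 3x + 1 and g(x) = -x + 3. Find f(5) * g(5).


f(5) = 16
g(5) = -2
Product = -32

-32


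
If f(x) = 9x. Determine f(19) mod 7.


f(19) = 171
171 mod 7 = 3

3


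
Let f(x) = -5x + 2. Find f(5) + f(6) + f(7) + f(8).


f(5) = -23
f(6) = -28
f(7) = -33
f(8) = -38
Sum = -122

-122


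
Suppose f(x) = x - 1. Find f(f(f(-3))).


f(-3) = -4
f(-4) = -5
f(-5) = -6

-6


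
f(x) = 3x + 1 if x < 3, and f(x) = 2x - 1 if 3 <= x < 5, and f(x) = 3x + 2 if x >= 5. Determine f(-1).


-1 satisfies x < 3
f(-1) = -2

-2


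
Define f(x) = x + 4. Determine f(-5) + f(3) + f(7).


f(-5) = -1
f(3) = 7
f(7) = 11
Sum = 17

17


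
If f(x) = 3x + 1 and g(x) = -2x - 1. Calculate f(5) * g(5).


f(5) = 16
g(5) = -11
Product = -176

-176


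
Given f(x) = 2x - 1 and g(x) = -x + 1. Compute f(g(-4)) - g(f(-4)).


-1


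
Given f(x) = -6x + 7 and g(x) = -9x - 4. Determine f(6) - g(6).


f(6) = -29
g(6) = -58
Difference = 29

29


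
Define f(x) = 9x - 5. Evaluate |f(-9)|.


f(-9) = -86
|-86| = 86

86


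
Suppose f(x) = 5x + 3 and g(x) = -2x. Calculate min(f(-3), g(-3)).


f(-3) = -12
g(-3) = 6
min = -12

-12


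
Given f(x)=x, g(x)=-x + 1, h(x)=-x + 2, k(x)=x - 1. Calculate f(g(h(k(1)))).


-1


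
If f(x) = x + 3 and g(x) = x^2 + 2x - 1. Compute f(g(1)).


g(1) = 2
f(2) = 5

5


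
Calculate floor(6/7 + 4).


6/7 = 0.8571
0.8571 + 4 = 4.8571
floor(4.8571) = 4

4


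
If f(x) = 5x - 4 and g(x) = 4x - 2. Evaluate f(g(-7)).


g(-7) = -30
f(-30) = -154

-154


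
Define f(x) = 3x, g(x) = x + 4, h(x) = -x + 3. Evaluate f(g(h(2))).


h(2) = 1
g(1) = 5
f(5) = 15

15


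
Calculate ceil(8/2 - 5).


8/2 = 4
4 - 5 = -1
ceil(-1) = -1

-1


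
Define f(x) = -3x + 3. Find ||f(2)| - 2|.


f(2) = -3
|-3| = 3
|3 - 2| = 1

1


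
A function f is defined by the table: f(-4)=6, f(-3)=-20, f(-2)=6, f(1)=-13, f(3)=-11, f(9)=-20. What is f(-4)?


6


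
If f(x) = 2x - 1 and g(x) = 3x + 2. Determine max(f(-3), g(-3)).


-7


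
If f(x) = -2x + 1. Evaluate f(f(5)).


f(5) = -9
f(-9) = 19

19


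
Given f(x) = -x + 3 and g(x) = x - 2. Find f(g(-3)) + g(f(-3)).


f(g(-3)) = 8
g(f(-3)) = 4
Sum = 12

12


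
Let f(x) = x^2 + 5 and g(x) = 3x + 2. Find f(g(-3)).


54


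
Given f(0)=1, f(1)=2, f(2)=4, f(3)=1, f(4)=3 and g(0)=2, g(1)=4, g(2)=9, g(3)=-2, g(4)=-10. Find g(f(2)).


-10


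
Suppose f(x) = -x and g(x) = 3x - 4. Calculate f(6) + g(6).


f(6) = -6
g(6) = 14
Sum = 8

8


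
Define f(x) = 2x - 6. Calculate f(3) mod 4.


f(3) = 0
0 mod 4 = 0

0


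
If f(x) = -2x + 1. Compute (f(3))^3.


f(3) = -5
(-5)^3 = -125

-125


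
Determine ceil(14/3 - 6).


14/3 = 4.6667
4.6667 - 6 = -1.3333
ceil(-1.3333) = -1

-1


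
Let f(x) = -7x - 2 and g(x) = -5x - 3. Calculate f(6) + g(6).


f(6) = -44
g(6) = -33
Sum = -77

-77


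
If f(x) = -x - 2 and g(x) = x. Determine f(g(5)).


g(5) = 5
f(5) = -7

-7


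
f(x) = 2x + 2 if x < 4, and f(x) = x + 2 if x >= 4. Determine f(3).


3 satisfies x < 4
f(3) = 8

8


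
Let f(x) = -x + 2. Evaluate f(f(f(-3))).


f(-3) = 5
f(5) = -3
f(-3) = 5

5


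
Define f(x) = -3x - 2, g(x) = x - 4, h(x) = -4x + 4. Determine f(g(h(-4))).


h(-4) = 20
g(20) = 16
f(16) = -50

-50


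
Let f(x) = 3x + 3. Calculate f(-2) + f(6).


f(-2) = -3
f(6) = 21
Sum = 18

18


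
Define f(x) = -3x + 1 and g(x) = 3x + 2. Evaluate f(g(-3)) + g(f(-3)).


f(g(-3)) = 22
g(f(-3)) = 32
Sum = 54

54


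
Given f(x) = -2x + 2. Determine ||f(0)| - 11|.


f(0) = 2
|2| = 2
|2 - 11| = 9

9


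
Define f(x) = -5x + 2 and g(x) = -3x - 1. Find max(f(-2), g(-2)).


12


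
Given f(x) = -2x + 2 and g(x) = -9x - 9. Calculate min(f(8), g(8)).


f(8) = -14
g(8) = -81
min = -81

-81


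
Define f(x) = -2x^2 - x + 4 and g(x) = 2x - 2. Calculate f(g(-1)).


g(-1) = -4
f(-4) = (-2)*(-4)^2 - 1*(-4) + 4 = -24

-24


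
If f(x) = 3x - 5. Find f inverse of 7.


Solve 3x - 5 = 7
x = (7 + 5) / 3 = 4

4


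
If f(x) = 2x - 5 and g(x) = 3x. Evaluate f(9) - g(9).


-14


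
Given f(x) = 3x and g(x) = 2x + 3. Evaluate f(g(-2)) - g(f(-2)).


6


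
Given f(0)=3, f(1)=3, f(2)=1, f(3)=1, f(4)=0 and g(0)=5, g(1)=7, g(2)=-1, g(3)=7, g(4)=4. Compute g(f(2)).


f(2) = 1
g(1) = 7

7


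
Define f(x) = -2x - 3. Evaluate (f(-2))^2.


f(-2) = 1
(1)^2 = 1

1


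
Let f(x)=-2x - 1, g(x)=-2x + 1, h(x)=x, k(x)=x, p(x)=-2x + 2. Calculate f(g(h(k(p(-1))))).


p(-1) = 4
k(4) = 4
h(4) = 4
g(4) = -7
f(-7) = 13

13


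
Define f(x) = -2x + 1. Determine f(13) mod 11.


f(13) = -25
-25 mod 11 = 8

8


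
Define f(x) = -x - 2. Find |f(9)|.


f(9) = -11
|-11| = 11

11


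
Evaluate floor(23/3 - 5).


23/3 = 7.6667
7.6667 - 5 = 2.6667
floor(2.6667) = 2

2


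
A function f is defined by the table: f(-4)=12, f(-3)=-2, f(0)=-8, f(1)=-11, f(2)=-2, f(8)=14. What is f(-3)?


Reading from the table at x = -3

-2


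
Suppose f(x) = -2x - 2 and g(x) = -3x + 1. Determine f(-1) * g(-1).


f(-1) = 0
g(-1) = 4
Product = 0

0


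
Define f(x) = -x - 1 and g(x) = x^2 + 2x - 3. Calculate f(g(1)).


g(1) = 0
f(0) = -1

-1


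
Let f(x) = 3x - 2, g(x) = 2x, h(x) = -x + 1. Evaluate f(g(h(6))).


h(6) = -5
g(-5) = -10
f(-10) = -32

-32


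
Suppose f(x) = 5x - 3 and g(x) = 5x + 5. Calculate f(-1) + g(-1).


f(-1) = -8
g(-1) = 0
Sum = -8

-8


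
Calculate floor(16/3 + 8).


13


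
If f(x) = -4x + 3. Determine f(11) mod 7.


f(11) = -41
-41 mod 7 = 1

1


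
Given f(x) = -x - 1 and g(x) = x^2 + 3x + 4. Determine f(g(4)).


g(4) = 32
f(32) = -33

-33


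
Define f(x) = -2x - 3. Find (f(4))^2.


f(4) = -11
(-11)^2 = 121

121


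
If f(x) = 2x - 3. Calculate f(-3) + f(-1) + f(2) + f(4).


f(-3) = -9
f(-1) = -5
f(2) = 1
f(4) = 5
Sum = -8

-8


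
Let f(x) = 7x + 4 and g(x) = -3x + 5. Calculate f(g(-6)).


g(-6) = 23
f(23) = 165

165


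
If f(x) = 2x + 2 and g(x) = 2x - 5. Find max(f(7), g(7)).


f(7) = 16
g(7) = 9
max = 16

16


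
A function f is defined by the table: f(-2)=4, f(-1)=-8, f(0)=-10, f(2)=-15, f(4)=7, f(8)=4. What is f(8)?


Reading from the table at x = 8

4


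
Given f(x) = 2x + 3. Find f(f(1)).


13


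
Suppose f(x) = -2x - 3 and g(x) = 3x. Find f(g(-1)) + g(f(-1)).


f(g(-1)) = 3
g(f(-1)) = -3
Sum = 0

0


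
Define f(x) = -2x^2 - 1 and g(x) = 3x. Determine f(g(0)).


-1


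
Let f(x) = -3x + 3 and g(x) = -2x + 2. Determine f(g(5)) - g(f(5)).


1


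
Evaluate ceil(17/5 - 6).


17/5 = 3.4
3.4 - 6 = -2.6
ceil(-2.6) = -2

-2


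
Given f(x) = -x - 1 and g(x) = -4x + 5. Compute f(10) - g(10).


f(10) = -11
g(10) = -35
Difference = 24

24


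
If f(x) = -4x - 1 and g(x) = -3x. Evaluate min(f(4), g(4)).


f(4) = -17
g(4) = -12
min = -17

-17


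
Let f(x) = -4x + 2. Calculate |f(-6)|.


f(-6) = 26
|26| = 26

26


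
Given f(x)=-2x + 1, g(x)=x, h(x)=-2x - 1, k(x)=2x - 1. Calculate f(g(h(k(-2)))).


k(-2) = -5
h(-5) = 9
g(9) = 9
f(9) = -17

-17


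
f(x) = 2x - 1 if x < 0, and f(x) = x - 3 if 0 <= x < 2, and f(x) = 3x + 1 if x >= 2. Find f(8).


8 satisfies x >= 2
f(8) = 25

25
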